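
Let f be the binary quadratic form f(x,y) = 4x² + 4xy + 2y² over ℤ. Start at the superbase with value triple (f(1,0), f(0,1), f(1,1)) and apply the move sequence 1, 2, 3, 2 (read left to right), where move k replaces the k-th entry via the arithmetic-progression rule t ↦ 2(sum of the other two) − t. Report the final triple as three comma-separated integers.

start (4,2,10) = (f(1,0),f(0,1),f(1,1))
replace slot 1: 2·(2+10) − 4 = 20 → (20,2,10)
replace slot 2: 2·(20+10) − 2 = 58 → (20,58,10)
replace slot 3: 2·(20+58) − 10 = 146 → (20,58,146)
replace slot 2: 2·(20+146) − 58 = 274 → (20,274,146)

20,274,146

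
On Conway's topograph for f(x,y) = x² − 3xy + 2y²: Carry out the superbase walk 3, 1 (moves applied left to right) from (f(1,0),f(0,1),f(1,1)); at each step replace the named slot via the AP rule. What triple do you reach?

start (1,2,0) = (f(1,0),f(0,1),f(1,1))
replace slot 3: 2·(1+2) − 0 = 6 → (1,2,6)
replace slot 1: 2·(2+6) − 1 = 15 → (15,2,6)

15,2,6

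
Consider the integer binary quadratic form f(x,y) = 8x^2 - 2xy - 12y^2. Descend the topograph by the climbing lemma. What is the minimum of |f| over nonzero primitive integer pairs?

descent: ρ → (-12,2,8)
descent: ρ → (8,14,-6)  [lands on river]
river: ρ → (-6,10,12)
river: ρ → (12,14,-4)
river: ρ → (-4,18,4)
river: ρ → (4,14,-12)
river: ρ → (-12,10,6)
river: ρ → (6,14,-8)
river: ρ → (-8,18,2)
river: ρ → (2,18,-8)
river: ρ → (-8,14,6)
river: ρ → (6,10,-12)
river: ρ → (-12,14,4)
river: ρ → (4,18,-4)
river: ρ → (-4,14,12)
river: ρ → (12,10,-6)
river: ρ → (-6,14,8)
river: ρ → (8,18,-2)
river: ρ → (-2,18,8)
closes: descent 2, river 18
min |a| on river = 2

2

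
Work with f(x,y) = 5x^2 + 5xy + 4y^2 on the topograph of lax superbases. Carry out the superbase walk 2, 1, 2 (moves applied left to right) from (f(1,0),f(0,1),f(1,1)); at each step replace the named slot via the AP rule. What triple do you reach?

start (5,4,14) = (f(1,0),f(0,1),f(1,1))
replace slot 2: 2·(5+14) − 4 = 34 → (5,34,14)
replace slot 1: 2·(34+14) − 5 = 91 → (91,34,14)
replace slot 2: 2·(91+14) − 34 = 176 → (91,176,14)

91,176,14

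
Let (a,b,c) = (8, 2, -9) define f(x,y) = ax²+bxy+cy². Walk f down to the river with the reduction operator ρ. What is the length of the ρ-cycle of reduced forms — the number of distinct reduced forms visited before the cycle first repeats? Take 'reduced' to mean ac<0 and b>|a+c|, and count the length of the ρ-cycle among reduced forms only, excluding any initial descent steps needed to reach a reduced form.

D = 292, ⌊√D⌋ = 17
river: ρ → (-9,16,1)
river: ρ → (1,16,-9)
river: ρ → (-9,2,8)
river: ρ → (8,14,-3)
river: ρ → (-3,16,3)
river: ρ → (3,14,-8)
river: ρ → (-8,2,9)
river: ρ → (9,16,-1)
river: ρ → (-1,16,9)
river: ρ → (9,2,-8)
river: ρ → (-8,14,3)
river: ρ → (3,16,-3)
river: ρ → (-3,14,8)
river: ρ → (8,2,-9)
ρ-cycle length = 14 (tail of 0 descent steps not counted)

14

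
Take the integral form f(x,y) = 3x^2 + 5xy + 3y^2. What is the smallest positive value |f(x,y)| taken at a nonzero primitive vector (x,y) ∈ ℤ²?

translate: b→-1 (≡5 mod 6), so (3,5,3)→(3,-1,1)
flip: (3,-1,1)→(1,1,3)
reduced (well bottom): (1,1,3) with a≤c, −a<b≤a
well minimum = a = 1

1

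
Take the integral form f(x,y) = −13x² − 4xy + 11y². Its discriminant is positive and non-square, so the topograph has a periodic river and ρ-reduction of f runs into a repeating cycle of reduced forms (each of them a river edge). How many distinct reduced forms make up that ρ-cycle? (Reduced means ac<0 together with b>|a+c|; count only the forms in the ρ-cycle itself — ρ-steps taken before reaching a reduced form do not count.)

D = 588, ⌊√D⌋ = 24
descent: ρ → (11,4,-13)  [lands on river]
river: ρ → (-13,22,2)
river: ρ → (2,22,-13)
river: ρ → (-13,4,11)
river: ρ → (11,18,-6)
river: ρ → (-6,18,11)
ρ-cycle length = 6 (tail of 1 descent step not counted)

6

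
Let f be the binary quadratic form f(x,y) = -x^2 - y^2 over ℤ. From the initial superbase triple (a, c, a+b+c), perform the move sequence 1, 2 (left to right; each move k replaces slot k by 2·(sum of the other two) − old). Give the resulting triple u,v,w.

start (-1,-1,-2) = (f(1,0),f(0,1),f(1,1))
replace slot 1: 2·((-1)+(-2)) − (-1) = -5 → (-5,-1,-2)
replace slot 2: 2·((-5)+(-2)) − (-1) = -13 → (-5,-13,-2)

-5,-13,-2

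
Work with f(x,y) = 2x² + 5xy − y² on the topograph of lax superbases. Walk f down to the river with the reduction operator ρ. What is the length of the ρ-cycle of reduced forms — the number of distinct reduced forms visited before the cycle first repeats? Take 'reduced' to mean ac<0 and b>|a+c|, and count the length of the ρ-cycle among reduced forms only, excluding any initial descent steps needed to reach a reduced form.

D = 33, ⌊√D⌋ = 5
river: ρ → (-1,5,2)
river: ρ → (2,3,-3)
river: ρ → (-3,3,2)
river: ρ → (2,5,-1)
ρ-cycle length = 4 (tail of 0 descent steps not counted)

4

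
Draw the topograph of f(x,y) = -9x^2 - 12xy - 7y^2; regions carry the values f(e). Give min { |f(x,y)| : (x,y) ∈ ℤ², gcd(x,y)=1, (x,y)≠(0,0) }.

translate: b→-6 (≡12 mod 18), so (9,12,7)→(9,-6,4)
flip: (9,-6,4)→(4,6,9)
translate: b→-2 (≡6 mod 8), so (4,6,9)→(4,-2,7)
reduced (well bottom): (4,-2,7) with a≤c, −a<b≤a
well minimum |f| = |-4| = 4 (negative-definite)

4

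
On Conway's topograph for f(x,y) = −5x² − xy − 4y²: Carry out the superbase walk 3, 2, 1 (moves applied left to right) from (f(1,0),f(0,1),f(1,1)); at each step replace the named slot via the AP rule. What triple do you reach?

start (-5,-4,-10) = (f(1,0),f(0,1),f(1,1))
replace slot 3: 2·((-5)+(-4)) − (-10) = -8 → (-5,-4,-8)
replace slot 2: 2·((-5)+(-8)) − (-4) = -22 → (-5,-22,-8)
replace slot 1: 2·((-22)+(-8)) − (-5) = -55 → (-55,-22,-8)

-55,-22,-8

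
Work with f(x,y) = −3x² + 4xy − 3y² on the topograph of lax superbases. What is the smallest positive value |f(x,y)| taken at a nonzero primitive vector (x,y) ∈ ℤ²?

translate: b→2 (≡-4 mod 6), so (3,-4,3)→(3,2,2)
flip: (3,2,2)→(2,-2,3)
translate: b→2 (≡-2 mod 4), so (2,-2,3)→(2,2,3)
reduced (well bottom): (2,2,3) with a≤c, −a<b≤a
well minimum |f| = |-2| = 2 (negative-definite)

2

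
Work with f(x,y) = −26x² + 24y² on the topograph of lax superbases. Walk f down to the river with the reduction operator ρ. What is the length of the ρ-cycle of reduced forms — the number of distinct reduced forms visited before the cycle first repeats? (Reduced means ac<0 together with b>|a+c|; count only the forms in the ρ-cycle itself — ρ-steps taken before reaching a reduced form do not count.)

D = 2496, ⌊√D⌋ = 49
descent: ρ → (24,48,-2)  [lands on river]
river: ρ → (-2,48,24)
ρ-cycle length = 2 (tail of 1 descent step not counted)

2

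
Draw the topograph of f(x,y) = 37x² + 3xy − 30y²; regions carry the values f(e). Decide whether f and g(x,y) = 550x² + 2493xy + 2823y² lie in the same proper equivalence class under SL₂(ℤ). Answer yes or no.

D₁ = 4449, D₂ = 4449
river cycle of f (length 82): (-30, 57, 10), (10, 63, -12), (-12, 57, 25), (25, 43, -26), (-26, 61, 7), (7, 65, -8), (-8, 63, 15), (15, 57, -20), (-20, 63, 6), (6, 57, -50), … (72 more)
river cycle of g (length 82): (-30, 57, 10), (10, 63, -12), (-12, 57, 25), (25, 43, -26), (-26, 61, 7), (7, 65, -8), (-8, 63, 15), (15, 57, -20), (-20, 63, 6), (6, 57, -50), … (72 more)
cycles coincide ⇒ equivalent

yes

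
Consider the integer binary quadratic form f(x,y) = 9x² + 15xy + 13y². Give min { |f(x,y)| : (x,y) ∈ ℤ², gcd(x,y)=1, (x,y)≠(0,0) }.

translate: b→-3 (≡15 mod 18), so (9,15,13)→(9,-3,7)
flip: (9,-3,7)→(7,3,9)
reduced (well bottom): (7,3,9) with a≤c, −a<b≤a
well minimum = a = 7

7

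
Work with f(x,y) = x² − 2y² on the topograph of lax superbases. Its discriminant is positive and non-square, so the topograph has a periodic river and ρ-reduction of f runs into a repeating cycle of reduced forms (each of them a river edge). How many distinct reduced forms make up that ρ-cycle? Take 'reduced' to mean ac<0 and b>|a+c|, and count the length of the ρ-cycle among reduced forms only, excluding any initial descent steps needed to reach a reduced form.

D = 8, ⌊√D⌋ = 2
descent: ρ → (-2,0,1)
descent: ρ → (1,2,-1)  [lands on river]
river: ρ → (-1,2,1)
ρ-cycle length = 2 (tail of 2 descent steps not counted)

2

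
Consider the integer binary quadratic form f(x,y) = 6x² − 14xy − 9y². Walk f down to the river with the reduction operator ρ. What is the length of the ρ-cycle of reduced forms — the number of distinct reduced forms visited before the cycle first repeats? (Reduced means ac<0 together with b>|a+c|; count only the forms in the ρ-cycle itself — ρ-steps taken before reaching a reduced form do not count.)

D = 412, ⌊√D⌋ = 20
descent: ρ → (-9,14,6)  [lands on river]
river: ρ → (6,10,-13)
river: ρ → (-13,16,3)
river: ρ → (3,20,-1)
river: ρ → (-1,20,3)
river: ρ → (3,16,-13)
river: ρ → (-13,10,6)
river: ρ → (6,14,-9)
river: ρ → (-9,4,11)
river: ρ → (11,18,-2)
river: ρ → (-2,18,11)
river: ρ → (11,4,-9)
ρ-cycle length = 12 (tail of 1 descent step not counted)

12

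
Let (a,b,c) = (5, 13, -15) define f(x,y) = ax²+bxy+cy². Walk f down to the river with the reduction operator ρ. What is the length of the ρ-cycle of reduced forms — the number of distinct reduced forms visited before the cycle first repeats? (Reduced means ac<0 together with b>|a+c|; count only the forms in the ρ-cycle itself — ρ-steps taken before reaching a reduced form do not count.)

D = 469, ⌊√D⌋ = 21
river: ρ → (-15,17,3)
river: ρ → (3,19,-9)
river: ρ → (-9,17,5)
river: ρ → (5,13,-15)
ρ-cycle length = 4 (tail of 0 descent steps not counted)

4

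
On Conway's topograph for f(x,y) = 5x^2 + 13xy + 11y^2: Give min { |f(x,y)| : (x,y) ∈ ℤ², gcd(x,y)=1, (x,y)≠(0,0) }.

translate: b→3 (≡13 mod 10), so (5,13,11)→(5,3,3)
flip: (5,3,3)→(3,-3,5)
translate: b→3 (≡-3 mod 6), so (3,-3,5)→(3,3,5)
reduced (well bottom): (3,3,5) with a≤c, −a<b≤a
well minimum = a = 3

3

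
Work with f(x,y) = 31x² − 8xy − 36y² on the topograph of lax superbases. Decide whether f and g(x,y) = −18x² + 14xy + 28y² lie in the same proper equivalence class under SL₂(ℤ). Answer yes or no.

D₁ = 4528, D₂ = 2212
discriminants differ ⇒ not SL₂(ℤ)-equivalent

no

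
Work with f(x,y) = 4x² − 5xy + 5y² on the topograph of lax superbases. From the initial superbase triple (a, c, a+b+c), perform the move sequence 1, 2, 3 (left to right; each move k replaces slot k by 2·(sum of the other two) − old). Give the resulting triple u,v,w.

start (4,5,4) = (f(1,0),f(0,1),f(1,1))
replace slot 1: 2·(5+4) − 4 = 14 → (14,5,4)
replace slot 2: 2·(14+4) − 5 = 31 → (14,31,4)
replace slot 3: 2·(14+31) − 4 = 86 → (14,31,86)

14,31,86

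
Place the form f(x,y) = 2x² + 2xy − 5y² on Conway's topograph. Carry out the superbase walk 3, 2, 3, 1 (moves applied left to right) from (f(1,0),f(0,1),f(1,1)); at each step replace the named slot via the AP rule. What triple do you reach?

start (2,-5,-1) = (f(1,0),f(0,1),f(1,1))
replace slot 3: 2·(2+(-5)) − (-1) = -5 → (2,-5,-5)
replace slot 2: 2·(2+(-5)) − (-5) = -1 → (2,-1,-5)
replace slot 3: 2·(2+(-1)) − (-5) = 7 → (2,-1,7)
replace slot 1: 2·((-1)+7) − 2 = 10 → (10,-1,7)

10,-1,7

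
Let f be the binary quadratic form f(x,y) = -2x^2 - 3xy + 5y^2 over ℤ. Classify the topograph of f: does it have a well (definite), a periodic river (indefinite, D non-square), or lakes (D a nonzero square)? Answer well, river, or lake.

D = b²−4ac = (-3)² − 4·(-2)·5 = 49
D = 7² is a perfect square ⇒ form factors over ℤ ⇒ lakes

lake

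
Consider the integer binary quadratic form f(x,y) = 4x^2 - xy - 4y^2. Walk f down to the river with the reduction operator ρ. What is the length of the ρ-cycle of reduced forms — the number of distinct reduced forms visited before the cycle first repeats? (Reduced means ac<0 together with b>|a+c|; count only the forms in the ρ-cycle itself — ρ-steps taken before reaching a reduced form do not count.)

D = 65, ⌊√D⌋ = 8
descent: ρ → (-4,1,4)  [lands on river]
river: ρ → (4,7,-1)
river: ρ → (-1,7,4)
river: ρ → (4,1,-4)
river: ρ → (-4,7,1)
river: ρ → (1,7,-4)
ρ-cycle length = 6 (tail of 1 descent step not counted)

6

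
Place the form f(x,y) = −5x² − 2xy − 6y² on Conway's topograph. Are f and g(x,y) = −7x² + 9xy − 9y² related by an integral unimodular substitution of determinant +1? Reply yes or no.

D₁ = -116, D₂ = -171
discriminants differ ⇒ not SL₂(ℤ)-equivalent

no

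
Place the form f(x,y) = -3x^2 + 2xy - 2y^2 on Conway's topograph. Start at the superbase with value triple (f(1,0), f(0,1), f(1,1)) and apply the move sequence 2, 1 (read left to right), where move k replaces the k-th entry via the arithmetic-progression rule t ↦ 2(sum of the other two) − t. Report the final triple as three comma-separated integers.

start (-3,-2,-3) = (f(1,0),f(0,1),f(1,1))
replace slot 2: 2·((-3)+(-3)) − (-2) = -10 → (-3,-10,-3)
replace slot 1: 2·((-10)+(-3)) − (-3) = -23 → (-23,-10,-3)

-23,-10,-3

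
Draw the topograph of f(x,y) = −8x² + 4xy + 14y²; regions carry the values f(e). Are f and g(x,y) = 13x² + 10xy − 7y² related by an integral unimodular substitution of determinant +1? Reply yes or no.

D₁ = 464, D₂ = 464
river cycle of f (length 10): (-8, 20, 2), (2, 20, -8), (-8, 12, 10), (10, 8, -10), (-10, 12, 8), (8, 20, -2), (-2, 20, 8), (8, 12, -10), (-10, 8, 10), (10, 12, -8)
river cycle of g (length 10): (-7, 18, 5), (5, 12, -16), (-16, 20, 1), (1, 20, -16), (-16, 12, 5), (5, 18, -7), (-7, 10, 13), (13, 16, -4), (-4, 16, 13), (13, 10, -7)
cycles differ ⇒ inequivalent

no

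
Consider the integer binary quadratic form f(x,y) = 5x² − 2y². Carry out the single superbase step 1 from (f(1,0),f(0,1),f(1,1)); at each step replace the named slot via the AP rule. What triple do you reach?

start (5,-2,3) = (f(1,0),f(0,1),f(1,1))
replace slot 1: 2·((-2)+3) − 5 = -3 → (-3,-2,3)

-3,-2,3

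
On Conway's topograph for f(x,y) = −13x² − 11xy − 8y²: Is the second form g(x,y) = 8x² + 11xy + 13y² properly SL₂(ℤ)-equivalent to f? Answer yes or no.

D₁ = -295, D₂ = -295
f is negative-definite; reduce −f:
−f: flip: (13,11,8)→(8,-11,13)
−f: translate: b→5 (≡-11 mod 16), so (8,-11,13)→(8,5,10)
−f: reduced (well bottom): (8,5,10) with a≤c, −a<b≤a
flip sign back: reduced form of f is (-8,-5,-10)
g: translate: b→-5 (≡11 mod 16), so (8,11,13)→(8,-5,10)
g: reduced (well bottom): (8,-5,10) with a≤c, −a<b≤a
reduced forms (-8, -5, -10) vs (8, -5, 10) ⇒ inequivalent

no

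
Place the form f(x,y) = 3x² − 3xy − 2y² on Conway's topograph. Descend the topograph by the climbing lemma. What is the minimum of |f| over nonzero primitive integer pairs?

descent: ρ → (-2,3,3)  [lands on river]
river: ρ → (3,3,-2)
river: ρ → (-2,5,1)
river: ρ → (1,5,-2)
closes: descent 1, river 4
min |a| on river = 1

1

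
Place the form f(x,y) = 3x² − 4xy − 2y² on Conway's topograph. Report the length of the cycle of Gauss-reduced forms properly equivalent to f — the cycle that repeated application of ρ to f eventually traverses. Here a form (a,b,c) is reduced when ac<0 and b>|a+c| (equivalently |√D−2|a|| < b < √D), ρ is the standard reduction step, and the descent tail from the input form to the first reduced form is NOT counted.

D = 40, ⌊√D⌋ = 6
descent: ρ → (-2,4,3)  [lands on river]
river: ρ → (3,2,-3)
river: ρ → (-3,4,2)
river: ρ → (2,4,-3)
river: ρ → (-3,2,3)
river: ρ → (3,4,-2)
ρ-cycle length = 6 (tail of 1 descent step not counted)

6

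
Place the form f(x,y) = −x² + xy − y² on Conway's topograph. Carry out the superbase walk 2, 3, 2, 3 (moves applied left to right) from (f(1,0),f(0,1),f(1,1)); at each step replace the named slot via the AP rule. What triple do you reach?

start (-1,-1,-1) = (f(1,0),f(0,1),f(1,1))
replace slot 2: 2·((-1)+(-1)) − (-1) = -3 → (-1,-3,-1)
replace slot 3: 2·((-1)+(-3)) − (-1) = -7 → (-1,-3,-7)
replace slot 2: 2·((-1)+(-7)) − (-3) = -13 → (-1,-13,-7)
replace slot 3: 2·((-1)+(-13)) − (-7) = -21 → (-1,-13,-21)

-1,-13,-21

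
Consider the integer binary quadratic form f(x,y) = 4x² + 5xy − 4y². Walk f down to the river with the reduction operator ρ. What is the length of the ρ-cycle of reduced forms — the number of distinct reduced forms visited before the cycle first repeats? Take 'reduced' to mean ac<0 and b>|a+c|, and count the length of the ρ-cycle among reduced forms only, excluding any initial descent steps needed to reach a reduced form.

D = 89, ⌊√D⌋ = 9
river: ρ → (-4,3,5)
river: ρ → (5,7,-2)
river: ρ → (-2,9,1)
river: ρ → (1,9,-2)
river: ρ → (-2,7,5)
river: ρ → (5,3,-4)
river: ρ → (-4,5,4)
river: ρ → (4,3,-5)
river: ρ → (-5,7,2)
river: ρ → (2,9,-1)
river: ρ → (-1,9,2)
river: ρ → (2,7,-5)
river: ρ → (-5,3,4)
river: ρ → (4,5,-4)
ρ-cycle length = 14 (tail of 0 descent steps not counted)

14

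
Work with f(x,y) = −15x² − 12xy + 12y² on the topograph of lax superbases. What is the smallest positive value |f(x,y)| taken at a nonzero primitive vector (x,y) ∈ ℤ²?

descent: ρ → (12,12,-15)  [lands on river]
river: ρ → (-15,18,9)
river: ρ → (9,18,-15)
river: ρ → (-15,12,12)
closes: descent 1, river 4
min |a| on river = 9

9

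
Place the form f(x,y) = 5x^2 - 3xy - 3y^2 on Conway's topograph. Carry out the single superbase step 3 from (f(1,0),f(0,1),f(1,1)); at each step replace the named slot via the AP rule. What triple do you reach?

start (5,-3,-1) = (f(1,0),f(0,1),f(1,1))
replace slot 3: 2·(5+(-3)) − (-1) = 5 → (5,-3,5)

5,-3,5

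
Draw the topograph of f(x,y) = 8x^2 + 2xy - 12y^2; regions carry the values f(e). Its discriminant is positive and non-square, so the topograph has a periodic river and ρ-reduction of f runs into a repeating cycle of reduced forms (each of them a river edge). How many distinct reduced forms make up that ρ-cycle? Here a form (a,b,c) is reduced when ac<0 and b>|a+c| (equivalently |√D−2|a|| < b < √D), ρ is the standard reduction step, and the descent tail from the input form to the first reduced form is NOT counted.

D = 388, ⌊√D⌋ = 19
descent: ρ → (-12,-2,8)
descent: ρ → (8,18,-2)  [lands on river]
river: ρ → (-2,18,8)
river: ρ → (8,14,-6)
river: ρ → (-6,10,12)
river: ρ → (12,14,-4)
river: ρ → (-4,18,4)
river: ρ → (4,14,-12)
river: ρ → (-12,10,6)
river: ρ → (6,14,-8)
river: ρ → (-8,18,2)
river: ρ → (2,18,-8)
river: ρ → (-8,14,6)
river: ρ → (6,10,-12)
river: ρ → (-12,14,4)
river: ρ → (4,18,-4)
river: ρ → (-4,14,12)
river: ρ → (12,10,-6)
river: ρ → (-6,14,8)
ρ-cycle length = 18 (tail of 2 descent steps not counted)

18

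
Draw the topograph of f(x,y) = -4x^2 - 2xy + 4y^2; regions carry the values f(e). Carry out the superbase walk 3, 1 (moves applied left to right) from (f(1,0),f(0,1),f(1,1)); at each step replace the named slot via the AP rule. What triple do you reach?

start (-4,4,-2) = (f(1,0),f(0,1),f(1,1))
replace slot 3: 2·((-4)+4) − (-2) = 2 → (-4,4,2)
replace slot 1: 2·(4+2) − (-4) = 16 → (16,4,2)

16,4,2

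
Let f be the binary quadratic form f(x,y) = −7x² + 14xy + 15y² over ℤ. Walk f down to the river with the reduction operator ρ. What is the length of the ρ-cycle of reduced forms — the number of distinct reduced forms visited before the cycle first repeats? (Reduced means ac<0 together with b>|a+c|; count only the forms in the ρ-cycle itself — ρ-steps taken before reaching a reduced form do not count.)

D = 616, ⌊√D⌋ = 24
river: ρ → (15,16,-6)
river: ρ → (-6,20,9)
river: ρ → (9,16,-10)
river: ρ → (-10,24,1)
river: ρ → (1,24,-10)
river: ρ → (-10,16,9)
river: ρ → (9,20,-6)
river: ρ → (-6,16,15)
river: ρ → (15,14,-7)
river: ρ → (-7,14,15)
ρ-cycle length = 10 (tail of 0 descent steps not counted)

10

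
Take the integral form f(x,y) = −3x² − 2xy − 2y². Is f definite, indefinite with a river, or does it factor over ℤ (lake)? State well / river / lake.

D = b²−4ac = (-2)² − 4·(-3)·(-2) = -20
D < 0 ⇒ definite ⇒ every region one sign ⇒ single well

well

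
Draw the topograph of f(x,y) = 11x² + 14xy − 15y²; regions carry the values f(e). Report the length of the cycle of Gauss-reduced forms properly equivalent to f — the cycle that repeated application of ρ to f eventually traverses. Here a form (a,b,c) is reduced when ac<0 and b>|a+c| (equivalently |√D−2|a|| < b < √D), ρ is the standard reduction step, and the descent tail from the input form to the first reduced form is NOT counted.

D = 856, ⌊√D⌋ = 29
river: ρ → (-15,16,10)
river: ρ → (10,24,-7)
river: ρ → (-7,18,19)
river: ρ → (19,20,-6)
river: ρ → (-6,28,3)
river: ρ → (3,26,-15)
river: ρ → (-15,4,14)
river: ρ → (14,24,-5)
river: ρ → (-5,26,9)
river: ρ → (9,28,-2)
river: ρ → (-2,28,9)
river: ρ → (9,26,-5)
river: ρ → (-5,24,14)
river: ρ → (14,4,-15)
river: ρ → (-15,26,3)
river: ρ → (3,28,-6)
river: ρ → (-6,20,19)
river: ρ → (19,18,-7)
river: ρ → (-7,24,10)
river: ρ → (10,16,-15)
river: ρ → (-15,14,11)
river: ρ → (11,8,-18)
river: ρ → (-18,28,1)
river: ρ → (1,28,-18)
river: ρ → (-18,8,11)
river: ρ → (11,14,-15)
ρ-cycle length = 26 (tail of 0 descent steps not counted)

26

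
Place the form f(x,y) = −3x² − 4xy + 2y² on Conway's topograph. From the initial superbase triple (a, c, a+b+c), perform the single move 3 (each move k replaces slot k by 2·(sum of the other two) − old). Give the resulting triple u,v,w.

start (-3,2,-5) = (f(1,0),f(0,1),f(1,1))
replace slot 3: 2·((-3)+2) − (-5) = 3 → (-3,2,3)

-3,2,3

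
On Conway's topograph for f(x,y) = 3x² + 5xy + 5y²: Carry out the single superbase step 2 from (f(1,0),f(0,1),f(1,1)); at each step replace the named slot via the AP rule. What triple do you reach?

start (3,5,13) = (f(1,0),f(0,1),f(1,1))
replace slot 2: 2·(3+13) − 5 = 27 → (3,27,13)

3,27,13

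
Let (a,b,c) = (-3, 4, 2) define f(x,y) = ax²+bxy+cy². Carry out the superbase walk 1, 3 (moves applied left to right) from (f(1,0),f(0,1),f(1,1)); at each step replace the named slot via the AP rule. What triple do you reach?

start (-3,2,3) = (f(1,0),f(0,1),f(1,1))
replace slot 1: 2·(2+3) − (-3) = 13 → (13,2,3)
replace slot 3: 2·(13+2) − 3 = 27 → (13,2,27)

13,2,27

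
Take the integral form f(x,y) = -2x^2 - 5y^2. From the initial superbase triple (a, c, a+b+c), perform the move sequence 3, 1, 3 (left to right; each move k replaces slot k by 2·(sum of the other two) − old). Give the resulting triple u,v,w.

start (-2,-5,-7) = (f(1,0),f(0,1),f(1,1))
replace slot 3: 2·((-2)+(-5)) − (-7) = -7 → (-2,-5,-7)
replace slot 1: 2·((-5)+(-7)) − (-2) = -22 → (-22,-5,-7)
replace slot 3: 2·((-22)+(-5)) − (-7) = -47 → (-22,-5,-47)

-22,-5,-47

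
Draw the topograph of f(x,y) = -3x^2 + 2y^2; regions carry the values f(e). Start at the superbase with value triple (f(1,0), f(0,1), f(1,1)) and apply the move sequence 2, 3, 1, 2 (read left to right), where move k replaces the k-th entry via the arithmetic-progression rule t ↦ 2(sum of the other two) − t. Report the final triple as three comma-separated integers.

start (-3,2,-1) = (f(1,0),f(0,1),f(1,1))
replace slot 2: 2·((-3)+(-1)) − 2 = -10 → (-3,-10,-1)
replace slot 3: 2·((-3)+(-10)) − (-1) = -25 → (-3,-10,-25)
replace slot 1: 2·((-10)+(-25)) − (-3) = -67 → (-67,-10,-25)
replace slot 2: 2·((-67)+(-25)) − (-10) = -174 → (-67,-174,-25)

-67,-174,-25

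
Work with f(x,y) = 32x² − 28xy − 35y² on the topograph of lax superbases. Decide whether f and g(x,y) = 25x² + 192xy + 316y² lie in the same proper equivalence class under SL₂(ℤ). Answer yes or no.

D₁ = 5264, D₂ = 5264
river cycle of f (length 16): (-35, 28, 32), (32, 36, -31), (-31, 26, 37), (37, 48, -20), (-20, 72, 1), (1, 72, -20), (-20, 48, 37), (37, 26, -31), (-31, 36, 32), (32, 28, -35), … (6 more)
river cycle of g (length 16): (25, 42, -35), (-35, 28, 32), (32, 36, -31), (-31, 26, 37), (37, 48, -20), (-20, 72, 1), (1, 72, -20), (-20, 48, 37), (37, 26, -31), (-31, 36, 32), … (6 more)
cycles coincide ⇒ equivalent

yes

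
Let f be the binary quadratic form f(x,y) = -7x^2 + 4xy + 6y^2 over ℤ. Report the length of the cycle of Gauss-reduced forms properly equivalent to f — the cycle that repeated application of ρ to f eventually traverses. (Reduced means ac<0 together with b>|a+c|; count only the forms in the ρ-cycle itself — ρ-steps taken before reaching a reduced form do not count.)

D = 184, ⌊√D⌋ = 13
river: ρ → (6,8,-5)
river: ρ → (-5,12,2)
river: ρ → (2,12,-5)
river: ρ → (-5,8,6)
river: ρ → (6,4,-7)
river: ρ → (-7,10,3)
river: ρ → (3,8,-10)
river: ρ → (-10,12,1)
river: ρ → (1,12,-10)
river: ρ → (-10,8,3)
river: ρ → (3,10,-7)
river: ρ → (-7,4,6)
ρ-cycle length = 12 (tail of 0 descent steps not counted)

12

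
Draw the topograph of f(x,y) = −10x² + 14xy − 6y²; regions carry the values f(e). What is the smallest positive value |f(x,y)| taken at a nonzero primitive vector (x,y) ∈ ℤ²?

translate: b→6 (≡-14 mod 20), so (10,-14,6)→(10,6,2)
flip: (10,6,2)→(2,-6,10)
translate: b→2 (≡-6 mod 4), so (2,-6,10)→(2,2,6)
reduced (well bottom): (2,2,6) with a≤c, −a<b≤a
well minimum |f| = |-2| = 2 (negative-definite)

2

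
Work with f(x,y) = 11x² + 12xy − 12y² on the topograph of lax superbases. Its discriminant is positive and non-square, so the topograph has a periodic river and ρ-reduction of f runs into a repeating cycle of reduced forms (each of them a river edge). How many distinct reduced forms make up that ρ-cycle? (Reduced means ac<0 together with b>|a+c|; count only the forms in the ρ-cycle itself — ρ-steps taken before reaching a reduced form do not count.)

D = 672, ⌊√D⌋ = 25
river: ρ → (-12,12,11)
river: ρ → (11,10,-13)
river: ρ → (-13,16,8)
river: ρ → (8,16,-13)
river: ρ → (-13,10,11)
river: ρ → (11,12,-12)
ρ-cycle length = 6 (tail of 0 descent steps not counted)

6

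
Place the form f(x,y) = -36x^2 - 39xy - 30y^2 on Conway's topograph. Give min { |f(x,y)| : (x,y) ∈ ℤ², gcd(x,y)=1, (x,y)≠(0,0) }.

translate: b→-33 (≡39 mod 72), so (36,39,30)→(36,-33,27)
flip: (36,-33,27)→(27,33,36)
translate: b→-21 (≡33 mod 54), so (27,33,36)→(27,-21,30)
reduced (well bottom): (27,-21,30) with a≤c, −a<b≤a
well minimum |f| = |-27| = 27 (negative-definite)

27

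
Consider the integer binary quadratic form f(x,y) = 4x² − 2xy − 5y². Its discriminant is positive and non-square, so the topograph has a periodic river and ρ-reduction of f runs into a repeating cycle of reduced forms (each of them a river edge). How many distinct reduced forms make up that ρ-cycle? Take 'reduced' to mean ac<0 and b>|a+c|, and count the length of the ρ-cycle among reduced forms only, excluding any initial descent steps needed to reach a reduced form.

D = 84, ⌊√D⌋ = 9
descent: ρ → (-5,2,4)  [lands on river]
river: ρ → (4,6,-3)
river: ρ → (-3,6,4)
river: ρ → (4,2,-5)
river: ρ → (-5,8,1)
river: ρ → (1,8,-5)
ρ-cycle length = 6 (tail of 1 descent step not counted)

6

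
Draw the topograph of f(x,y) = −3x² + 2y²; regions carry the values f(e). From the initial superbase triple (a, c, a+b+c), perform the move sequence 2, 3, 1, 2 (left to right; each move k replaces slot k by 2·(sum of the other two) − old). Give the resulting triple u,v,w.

start (-3,2,-1) = (f(1,0),f(0,1),f(1,1))
replace slot 2: 2·((-3)+(-1)) − 2 = -10 → (-3,-10,-1)
replace slot 3: 2·((-3)+(-10)) − (-1) = -25 → (-3,-10,-25)
replace slot 1: 2·((-10)+(-25)) − (-3) = -67 → (-67,-10,-25)
replace slot 2: 2·((-67)+(-25)) − (-10) = -174 → (-67,-174,-25)

-67,-174,-25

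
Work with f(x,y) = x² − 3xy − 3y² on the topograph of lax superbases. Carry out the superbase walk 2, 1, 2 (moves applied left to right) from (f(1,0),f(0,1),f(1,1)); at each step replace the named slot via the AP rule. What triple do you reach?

start (1,-3,-5) = (f(1,0),f(0,1),f(1,1))
replace slot 2: 2·(1+(-5)) − (-3) = -5 → (1,-5,-5)
replace slot 1: 2·((-5)+(-5)) − 1 = -21 → (-21,-5,-5)
replace slot 2: 2·((-21)+(-5)) − (-5) = -47 → (-21,-47,-5)

-21,-47,-5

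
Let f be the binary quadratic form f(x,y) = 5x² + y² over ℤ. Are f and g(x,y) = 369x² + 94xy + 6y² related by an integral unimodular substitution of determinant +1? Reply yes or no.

D₁ = -20, D₂ = -20
f: flip: (5,0,1)→(1,0,5)
f: reduced (well bottom): (1,0,5) with a≤c, −a<b≤a
g: flip: (369,94,6)→(6,-94,369)
g: translate: b→2 (≡-94 mod 12), so (6,-94,369)→(6,2,1)
g: flip: (6,2,1)→(1,-2,6)
g: translate: b→0 (≡-2 mod 2), so (1,-2,6)→(1,0,5)
g: reduced (well bottom): (1,0,5) with a≤c, −a<b≤a
reduced forms (1, 0, 5) vs (1, 0, 5) ⇒ equivalent

yes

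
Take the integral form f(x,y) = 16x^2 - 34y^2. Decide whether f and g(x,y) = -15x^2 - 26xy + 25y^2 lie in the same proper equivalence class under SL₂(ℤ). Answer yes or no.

D₁ = 2176, D₂ = 2176
river cycle of f (length 4): (16, 32, -18), (-18, 40, 8), (8, 40, -18), (-18, 32, 16)
river cycle of g (length 10): (25, 26, -15), (-15, 34, 17), (17, 34, -15), (-15, 26, 25), (25, 24, -16), (-16, 40, 9), (9, 32, -32), (-32, 32, 9), (9, 40, -16), (-16, 24, 25)
cycles differ ⇒ inequivalent

no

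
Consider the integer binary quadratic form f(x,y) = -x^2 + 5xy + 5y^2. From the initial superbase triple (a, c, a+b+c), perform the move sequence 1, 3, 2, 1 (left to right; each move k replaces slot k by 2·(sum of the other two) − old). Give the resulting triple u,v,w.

start (-1,5,9) = (f(1,0),f(0,1),f(1,1))
replace slot 1: 2·(5+9) − (-1) = 29 → (29,5,9)
replace slot 3: 2·(29+5) − 9 = 59 → (29,5,59)
replace slot 2: 2·(29+59) − 5 = 171 → (29,171,59)
replace slot 1: 2·(171+59) − 29 = 431 → (431,171,59)

431,171,59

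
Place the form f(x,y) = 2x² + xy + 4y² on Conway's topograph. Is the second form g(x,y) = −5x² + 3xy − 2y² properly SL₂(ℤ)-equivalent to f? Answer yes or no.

D₁ = -31, D₂ = -31
f: reduced (well bottom): (2,1,4) with a≤c, −a<b≤a
g is negative-definite; reduce −g:
−g: flip: (5,-3,2)→(2,3,5)
−g: translate: b→-1 (≡3 mod 4), so (2,3,5)→(2,-1,4)
−g: reduced (well bottom): (2,-1,4) with a≤c, −a<b≤a
flip sign back: reduced form of g is (-2,1,-4)
reduced forms (2, 1, 4) vs (-2, 1, -4) ⇒ inequivalent

no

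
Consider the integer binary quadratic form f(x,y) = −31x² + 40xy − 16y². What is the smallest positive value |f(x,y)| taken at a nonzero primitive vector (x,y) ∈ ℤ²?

translate: b→22 (≡-40 mod 62), so (31,-40,16)→(31,22,7)
flip: (31,22,7)→(7,-22,31)
translate: b→6 (≡-22 mod 14), so (7,-22,31)→(7,6,15)
reduced (well bottom): (7,6,15) with a≤c, −a<b≤a
well minimum |f| = |-7| = 7 (negative-definite)

7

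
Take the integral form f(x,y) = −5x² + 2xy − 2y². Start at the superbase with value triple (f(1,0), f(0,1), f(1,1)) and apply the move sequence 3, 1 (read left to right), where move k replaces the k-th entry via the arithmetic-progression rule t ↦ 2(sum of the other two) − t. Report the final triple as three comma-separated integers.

start (-5,-2,-5) = (f(1,0),f(0,1),f(1,1))
replace slot 3: 2·((-5)+(-2)) − (-5) = -9 → (-5,-2,-9)
replace slot 1: 2·((-2)+(-9)) − (-5) = -17 → (-17,-2,-9)

-17,-2,-9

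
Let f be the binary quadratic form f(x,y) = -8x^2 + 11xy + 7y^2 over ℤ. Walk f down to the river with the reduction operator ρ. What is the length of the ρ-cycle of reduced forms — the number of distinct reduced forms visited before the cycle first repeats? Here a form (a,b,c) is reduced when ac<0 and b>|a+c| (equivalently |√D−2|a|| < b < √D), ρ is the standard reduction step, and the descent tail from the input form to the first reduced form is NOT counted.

D = 345, ⌊√D⌋ = 18
river: ρ → (7,17,-2)
river: ρ → (-2,15,15)
river: ρ → (15,15,-2)
river: ρ → (-2,17,7)
river: ρ → (7,11,-8)
river: ρ → (-8,5,10)
river: ρ → (10,15,-3)
river: ρ → (-3,15,10)
river: ρ → (10,5,-8)
river: ρ → (-8,11,7)
ρ-cycle length = 10 (tail of 0 descent steps not counted)

10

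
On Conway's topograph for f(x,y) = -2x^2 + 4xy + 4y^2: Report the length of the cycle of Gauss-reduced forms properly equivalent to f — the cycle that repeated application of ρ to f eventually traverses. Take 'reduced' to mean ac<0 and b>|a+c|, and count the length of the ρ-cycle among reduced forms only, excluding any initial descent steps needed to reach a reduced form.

D = 48, ⌊√D⌋ = 6
river: ρ → (4,4,-2)
river: ρ → (-2,4,4)
ρ-cycle length = 2 (tail of 0 descent steps not counted)

2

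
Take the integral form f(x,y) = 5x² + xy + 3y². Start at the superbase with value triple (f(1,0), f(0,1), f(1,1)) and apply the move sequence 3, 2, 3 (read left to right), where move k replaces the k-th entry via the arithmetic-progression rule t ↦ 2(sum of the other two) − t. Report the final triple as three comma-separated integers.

start (5,3,9) = (f(1,0),f(0,1),f(1,1))
replace slot 3: 2·(5+3) − 9 = 7 → (5,3,7)
replace slot 2: 2·(5+7) − 3 = 21 → (5,21,7)
replace slot 3: 2·(5+21) − 7 = 45 → (5,21,45)

5,21,45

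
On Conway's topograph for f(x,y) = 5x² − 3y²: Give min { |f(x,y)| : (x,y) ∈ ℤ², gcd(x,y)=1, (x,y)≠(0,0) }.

descent: ρ → (-3,6,2)  [lands on river]
river: ρ → (2,6,-3)
closes: descent 1, river 2
min |a| on river = 2

2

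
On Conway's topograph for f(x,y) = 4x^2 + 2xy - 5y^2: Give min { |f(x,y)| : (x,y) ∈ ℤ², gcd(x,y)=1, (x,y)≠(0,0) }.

river: ρ → (-5,8,1)
river: ρ → (1,8,-5)
river: ρ → (-5,2,4)
river: ρ → (4,6,-3)
river: ρ → (-3,6,4)
river: ρ → (4,2,-5)
closes: descent 0, river 6
min |a| on river = 1

1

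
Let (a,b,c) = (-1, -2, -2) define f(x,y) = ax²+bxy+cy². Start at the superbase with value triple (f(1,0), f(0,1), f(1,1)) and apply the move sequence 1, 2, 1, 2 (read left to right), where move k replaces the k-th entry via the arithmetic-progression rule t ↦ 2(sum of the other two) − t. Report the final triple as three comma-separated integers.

start (-1,-2,-5) = (f(1,0),f(0,1),f(1,1))
replace slot 1: 2·((-2)+(-5)) − (-1) = -13 → (-13,-2,-5)
replace slot 2: 2·((-13)+(-5)) − (-2) = -34 → (-13,-34,-5)
replace slot 1: 2·((-34)+(-5)) − (-13) = -65 → (-65,-34,-5)
replace slot 2: 2·((-65)+(-5)) − (-34) = -106 → (-65,-106,-5)

-65,-106,-5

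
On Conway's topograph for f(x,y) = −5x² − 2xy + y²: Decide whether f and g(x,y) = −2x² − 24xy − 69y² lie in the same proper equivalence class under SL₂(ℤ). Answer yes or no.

D₁ = 24, D₂ = 24
river cycle of f (length 2): (1, 4, -2), (-2, 4, 1)
river cycle of g (length 2): (-2, 4, 1), (1, 4, -2)
cycles coincide ⇒ equivalent

yes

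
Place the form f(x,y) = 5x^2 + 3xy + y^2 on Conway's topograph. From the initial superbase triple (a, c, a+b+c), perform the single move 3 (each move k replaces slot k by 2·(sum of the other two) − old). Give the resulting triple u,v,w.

start (5,1,9) = (f(1,0),f(0,1),f(1,1))
replace slot 3: 2·(5+1) − 9 = 3 → (5,1,3)

5,1,3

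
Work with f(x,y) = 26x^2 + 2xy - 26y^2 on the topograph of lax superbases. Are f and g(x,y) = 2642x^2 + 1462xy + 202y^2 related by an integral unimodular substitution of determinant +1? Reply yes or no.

D₁ = 2708, D₂ = 2708
river cycle of f (length 6): (-26, 50, 2), (2, 50, -26), (-26, 2, 26), (26, 50, -2), (-2, 50, 26), (26, 2, -26)
river cycle of g (length 6): (26, 2, -26), (-26, 50, 2), (2, 50, -26), (-26, 2, 26), (26, 50, -2), (-2, 50, 26)
cycles coincide ⇒ equivalent

yes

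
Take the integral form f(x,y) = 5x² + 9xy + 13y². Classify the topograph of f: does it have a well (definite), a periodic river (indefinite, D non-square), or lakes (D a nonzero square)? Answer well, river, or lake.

D = b²−4ac = 9² − 4·5·13 = -179
D < 0 ⇒ definite ⇒ every region one sign ⇒ single well

well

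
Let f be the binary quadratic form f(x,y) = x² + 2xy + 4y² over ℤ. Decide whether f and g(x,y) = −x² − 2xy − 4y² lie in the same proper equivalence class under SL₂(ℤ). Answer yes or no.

D₁ = -12, D₂ = -12
f: translate: b→0 (≡2 mod 2), so (1,2,4)→(1,0,3)
f: reduced (well bottom): (1,0,3) with a≤c, −a<b≤a
g is negative-definite; reduce −g:
−g: translate: b→0 (≡2 mod 2), so (1,2,4)→(1,0,3)
−g: reduced (well bottom): (1,0,3) with a≤c, −a<b≤a
flip sign back: reduced form of g is (-1,0,-3)
reduced forms (1, 0, 3) vs (-1, 0, -3) ⇒ inequivalent

no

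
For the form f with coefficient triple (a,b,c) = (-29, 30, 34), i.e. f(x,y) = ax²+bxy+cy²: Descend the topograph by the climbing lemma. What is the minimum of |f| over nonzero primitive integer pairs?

river: ρ → (34,38,-25)
river: ρ → (-25,62,10)
river: ρ → (10,58,-37)
river: ρ → (-37,16,31)
river: ρ → (31,46,-22)
river: ρ → (-22,42,35)
river: ρ → (35,28,-29)
river: ρ → (-29,30,34)
closes: descent 0, river 8
min |a| on river = 10

10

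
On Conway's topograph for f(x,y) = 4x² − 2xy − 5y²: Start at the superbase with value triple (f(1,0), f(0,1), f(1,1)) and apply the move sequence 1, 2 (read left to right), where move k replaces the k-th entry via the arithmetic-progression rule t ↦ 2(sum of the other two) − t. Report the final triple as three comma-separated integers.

start (4,-5,-3) = (f(1,0),f(0,1),f(1,1))
replace slot 1: 2·((-5)+(-3)) − 4 = -20 → (-20,-5,-3)
replace slot 2: 2·((-20)+(-3)) − (-5) = -41 → (-20,-41,-3)

-20,-41,-3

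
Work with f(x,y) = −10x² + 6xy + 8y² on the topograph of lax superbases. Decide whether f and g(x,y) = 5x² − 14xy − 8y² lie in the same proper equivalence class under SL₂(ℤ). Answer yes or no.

D₁ = 356, D₂ = 356
river cycle of f (length 14): (8, 10, -8), (-8, 6, 10), (10, 14, -4), (-4, 18, 2), (2, 18, -4), (-4, 14, 10), (10, 6, -8), (-8, 10, 8), (8, 6, -10), (-10, 14, 4), … (4 more)
river cycle of g (length 10): (-8, 14, 5), (5, 16, -5), (-5, 14, 8), (8, 18, -1), (-1, 18, 8), (8, 14, -5), (-5, 16, 5), (5, 14, -8), (-8, 18, 1), (1, 18, -8)
cycles differ ⇒ inequivalent

no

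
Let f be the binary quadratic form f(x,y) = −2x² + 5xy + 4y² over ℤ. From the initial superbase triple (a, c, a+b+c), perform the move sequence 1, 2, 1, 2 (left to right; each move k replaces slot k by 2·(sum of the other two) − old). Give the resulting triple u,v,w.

start (-2,4,7) = (f(1,0),f(0,1),f(1,1))
replace slot 1: 2·(4+7) − (-2) = 24 → (24,4,7)
replace slot 2: 2·(24+7) − 4 = 58 → (24,58,7)
replace slot 1: 2·(58+7) − 24 = 106 → (106,58,7)
replace slot 2: 2·(106+7) − 58 = 168 → (106,168,7)

106,168,7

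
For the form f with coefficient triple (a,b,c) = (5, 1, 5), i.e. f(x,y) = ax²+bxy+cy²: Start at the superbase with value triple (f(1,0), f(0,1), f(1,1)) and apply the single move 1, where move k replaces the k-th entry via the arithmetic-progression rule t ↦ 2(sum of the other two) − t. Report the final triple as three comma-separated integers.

start (5,5,11) = (f(1,0),f(0,1),f(1,1))
replace slot 1: 2·(5+11) − 5 = 27 → (27,5,11)

27,5,11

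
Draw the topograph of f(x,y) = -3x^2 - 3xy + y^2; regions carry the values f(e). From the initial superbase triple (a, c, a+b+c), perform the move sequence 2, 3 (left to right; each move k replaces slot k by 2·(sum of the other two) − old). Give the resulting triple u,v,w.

start (-3,1,-5) = (f(1,0),f(0,1),f(1,1))
replace slot 2: 2·((-3)+(-5)) − 1 = -17 → (-3,-17,-5)
replace slot 3: 2·((-3)+(-17)) − (-5) = -35 → (-3,-17,-35)

-3,-17,-35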